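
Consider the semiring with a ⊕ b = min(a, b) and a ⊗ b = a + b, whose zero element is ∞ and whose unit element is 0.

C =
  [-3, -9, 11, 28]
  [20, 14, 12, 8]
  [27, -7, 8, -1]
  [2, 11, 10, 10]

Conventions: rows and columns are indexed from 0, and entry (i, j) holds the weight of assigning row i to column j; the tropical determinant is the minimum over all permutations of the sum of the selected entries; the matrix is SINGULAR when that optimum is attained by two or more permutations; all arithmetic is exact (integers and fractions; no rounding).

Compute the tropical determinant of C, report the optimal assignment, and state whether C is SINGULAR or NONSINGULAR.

σ = (0, 1, 2, 3): (-3) + 14 + 8 + 10 = 29
σ = (0, 1, 3, 2): (-3) + 14 + (-1) + 10 = 20
σ = (0, 2, 1, 3): (-3) + 12 + (-7) + 10 = 12
σ = (0, 2, 3, 1): (-3) + 12 + (-1) + 11 = 19
σ = (0, 3, 1, 2): (-3) + 8 + (-7) + 10 = 8
σ = (0, 3, 2, 1): (-3) + 8 + 8 + 11 = 24
σ = (1, 0, 2, 3): (-9) + 20 + 8 + 10 = 29
σ = (1, 0, 3, 2): (-9) + 20 + (-1) + 10 = 20
σ = (1, 2, 0, 3): (-9) + 12 + 27 + 10 = 40
σ = (1, 2, 3, 0): (-9) + 12 + (-1) + 2 = 4
σ = (1, 3, 0, 2): (-9) + 8 + 27 + 10 = 36
σ = (1, 3, 2, 0): (-9) + 8 + 8 + 2 = 9
σ = (2, 0, 1, 3): 11 + 20 + (-7) + 10 = 34
σ = (2, 0, 3, 1): 11 + 20 + (-1) + 11 = 41
σ = (2, 1, 0, 3): 11 + 14 + 27 + 10 = 62
σ = (2, 1, 3, 0): 11 + 14 + (-1) + 2 = 26
σ = (2, 3, 0, 1): 11 + 8 + 27 + 11 = 57
σ = (2, 3, 1, 0): 11 + 8 + (-7) + 2 = 14
σ = (3, 0, 1, 2): 28 + 20 + (-7) + 10 = 51
σ = (3, 0, 2, 1): 28 + 20 + 8 + 11 = 67
σ = (3, 1, 0, 2): 28 + 14 + 27 + 10 = 79
σ = (3, 1, 2, 0): 28 + 14 + 8 + 2 = 52
σ = (3, 2, 0, 1): 28 + 12 + 27 + 11 = 78
σ = (3, 2, 1, 0): 28 + 12 + (-7) + 2 = 35
Optimal value attained by: σ = (1, 2, 3, 0).
Answer: det⊕(C) = 4; verdict: NONSINGULAR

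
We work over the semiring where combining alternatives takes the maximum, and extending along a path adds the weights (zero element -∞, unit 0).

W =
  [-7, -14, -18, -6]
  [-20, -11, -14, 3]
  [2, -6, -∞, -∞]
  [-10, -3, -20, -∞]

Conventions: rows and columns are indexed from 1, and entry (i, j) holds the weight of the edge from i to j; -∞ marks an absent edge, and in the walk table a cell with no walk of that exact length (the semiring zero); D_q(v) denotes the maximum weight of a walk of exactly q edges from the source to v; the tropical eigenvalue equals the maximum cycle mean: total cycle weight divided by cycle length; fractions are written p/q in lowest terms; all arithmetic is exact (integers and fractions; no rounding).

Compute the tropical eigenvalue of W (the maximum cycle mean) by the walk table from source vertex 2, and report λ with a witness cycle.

q=0: [-∞, 0, -∞, -∞]
q=1: [-20, -11, -14, 3]
q=2: [-7, 0, -17, -8]
q=3: [-14, -11, -14, 3]
q=4: [-7, 0, -17, -8]
Optimal cycle mean attained by: cycle 2->4->2, total 3 + (-3), length 2.
Answer: λ = 0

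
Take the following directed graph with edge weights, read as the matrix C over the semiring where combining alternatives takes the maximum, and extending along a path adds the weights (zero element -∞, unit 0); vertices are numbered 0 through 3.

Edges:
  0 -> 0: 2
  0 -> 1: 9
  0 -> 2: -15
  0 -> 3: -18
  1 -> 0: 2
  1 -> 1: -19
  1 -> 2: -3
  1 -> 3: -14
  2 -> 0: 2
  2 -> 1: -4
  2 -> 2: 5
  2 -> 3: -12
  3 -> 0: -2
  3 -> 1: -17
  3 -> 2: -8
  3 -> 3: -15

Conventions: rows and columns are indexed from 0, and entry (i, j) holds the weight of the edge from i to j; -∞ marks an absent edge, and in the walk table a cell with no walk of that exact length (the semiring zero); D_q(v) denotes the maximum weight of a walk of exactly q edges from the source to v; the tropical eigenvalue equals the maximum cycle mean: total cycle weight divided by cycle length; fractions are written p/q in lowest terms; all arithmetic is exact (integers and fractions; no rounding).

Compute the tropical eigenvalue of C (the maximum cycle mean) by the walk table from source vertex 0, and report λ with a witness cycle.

q=0: [0, -∞, -∞, -∞]
q=1: [2, 9, -15, -18]
q=2: [11, 11, 6, -5]
q=3: [13, 20, 11, -3]
q=4: [22, 22, 17, 6]
Optimal cycle mean attained by: cycle 0->1->0, total 9 + 2, length 2.
Answer: λ = 11/2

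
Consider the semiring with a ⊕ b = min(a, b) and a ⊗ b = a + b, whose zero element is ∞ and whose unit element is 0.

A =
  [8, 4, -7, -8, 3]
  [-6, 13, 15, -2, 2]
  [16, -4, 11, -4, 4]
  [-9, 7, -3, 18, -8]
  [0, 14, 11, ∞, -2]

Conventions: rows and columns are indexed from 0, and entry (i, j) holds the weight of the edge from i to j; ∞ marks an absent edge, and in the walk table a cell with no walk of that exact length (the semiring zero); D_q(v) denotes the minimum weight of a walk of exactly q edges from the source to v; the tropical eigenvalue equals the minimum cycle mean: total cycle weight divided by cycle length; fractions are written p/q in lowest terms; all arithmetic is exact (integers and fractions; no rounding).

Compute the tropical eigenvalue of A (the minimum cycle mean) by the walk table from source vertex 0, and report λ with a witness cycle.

q=0: [0, ∞, ∞, ∞, ∞]
q=1: [8, 4, -7, -8, 3]
q=2: [-17, -11, -11, -11, -16]
q=3: [-20, -15, -24, -25, -19]
q=4: [-34, -28, -28, -28, -33]
q=5: [-37, -32, -41, -42, -36]
Optimal cycle mean attained by: cycle 0->3->0, total (-8) + (-9), length 2.
Answer: λ = -17/2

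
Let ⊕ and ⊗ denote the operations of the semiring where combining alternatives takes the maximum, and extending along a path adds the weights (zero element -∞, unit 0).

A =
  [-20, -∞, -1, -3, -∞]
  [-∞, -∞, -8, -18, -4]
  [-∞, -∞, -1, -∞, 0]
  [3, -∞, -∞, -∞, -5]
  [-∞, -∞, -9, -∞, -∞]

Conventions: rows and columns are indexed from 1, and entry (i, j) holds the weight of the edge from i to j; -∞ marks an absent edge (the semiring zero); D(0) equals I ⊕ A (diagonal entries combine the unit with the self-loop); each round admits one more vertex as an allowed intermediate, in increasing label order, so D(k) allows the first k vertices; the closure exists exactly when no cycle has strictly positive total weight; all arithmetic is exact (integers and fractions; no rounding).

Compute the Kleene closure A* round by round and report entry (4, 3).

D(0):
  [0, -∞, -1, -3, -∞]
  [-∞, 0, -8, -18, -4]
  [-∞, -∞, 0, -∞, 0]
  [3, -∞, -∞, 0, -5]
  [-∞, -∞, -9, -∞, 0]
D(1):
  [0, -∞, -1, -3, -∞]
  [-∞, 0, -8, -18, -4]
  [-∞, -∞, 0, -∞, 0]
  [3, -∞, 2, 0, -5]
  [-∞, -∞, -9, -∞, 0]
D(2):
  [0, -∞, -1, -3, -∞]
  [-∞, 0, -8, -18, -4]
  [-∞, -∞, 0, -∞, 0]
  [3, -∞, 2, 0, -5]
  [-∞, -∞, -9, -∞, 0]
D(3):
  [0, -∞, -1, -3, -1]
  [-∞, 0, -8, -18, -4]
  [-∞, -∞, 0, -∞, 0]
  [3, -∞, 2, 0, 2]
  [-∞, -∞, -9, -∞, 0]
D(4):
  [0, -∞, -1, -3, -1]
  [-15, 0, -8, -18, -4]
  [-∞, -∞, 0, -∞, 0]
  [3, -∞, 2, 0, 2]
  [-∞, -∞, -9, -∞, 0]
D(5):
  [0, -∞, -1, -3, -1]
  [-15, 0, -8, -18, -4]
  [-∞, -∞, 0, -∞, 0]
  [3, -∞, 2, 0, 2]
  [-∞, -∞, -9, -∞, 0]
Answer: A*[4][3] = 2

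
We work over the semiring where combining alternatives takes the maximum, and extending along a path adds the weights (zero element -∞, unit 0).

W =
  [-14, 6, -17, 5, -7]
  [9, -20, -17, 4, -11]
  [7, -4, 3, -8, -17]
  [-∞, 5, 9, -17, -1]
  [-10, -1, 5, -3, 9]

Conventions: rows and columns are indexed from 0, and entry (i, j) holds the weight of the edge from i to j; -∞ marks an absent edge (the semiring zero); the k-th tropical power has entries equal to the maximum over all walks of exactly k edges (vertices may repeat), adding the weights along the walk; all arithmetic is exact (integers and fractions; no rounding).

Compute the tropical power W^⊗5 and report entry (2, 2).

W^⊗2:
  [15, 10, 14, 10, 4]
  [-5, 15, 13, 14, 3]
  [10, 13, 6, 12, 0]
  [16, 5, 12, 9, 8]
  [12, 8, 14, 6, 18]
W^⊗3:
  [21, 21, 19, 20, 13]
  [24, 19, 23, 19, 13]
  [22, 17, 21, 17, 11]
  [19, 22, 18, 21, 17]
  [21, 18, 23, 17, 27]
W^⊗4:
  [30, 27, 29, 26, 22]
  [30, 30, 28, 29, 22]
  [28, 28, 26, 27, 20]
  [31, 26, 30, 26, 26]
  [30, 27, 32, 26, 36]
W^⊗5:
  [36, 36, 35, 35, 31]
  [39, 36, 38, 35, 31]
  [37, 34, 36, 33, 29]
  [37, 37, 35, 36, 35]
  [39, 36, 41, 35, 45]
Key observation: the optimum is the walk 2->0->1->0->3->2, with weight 7 + 6 + 9 + 5 + 9 = 36.
Optimal value attained by: walk 2->0->1->0->3->2.
Answer: (W^⊗5)[2][2] = 36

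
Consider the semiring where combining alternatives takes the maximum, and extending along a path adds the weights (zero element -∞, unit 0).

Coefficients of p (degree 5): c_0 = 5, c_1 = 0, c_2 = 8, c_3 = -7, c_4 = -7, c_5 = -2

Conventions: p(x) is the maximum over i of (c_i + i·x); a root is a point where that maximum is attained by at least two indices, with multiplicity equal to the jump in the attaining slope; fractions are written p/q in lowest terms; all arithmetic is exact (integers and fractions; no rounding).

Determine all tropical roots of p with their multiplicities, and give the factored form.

hull edge (i=0, c=5) to (i=2, c=8): slope 3/2, span 2
hull edge (i=2, c=8) to (i=5, c=-2): slope -10/3, span 3
Factored form: p(x) = -2 ⊗ (x ⊕ (-3/2)) ⊗ (x ⊕ (-3/2)) ⊗ (x ⊕ 10/3) ⊗ (x ⊕ 10/3) ⊗ (x ⊕ 10/3)
Answer: roots = -3/2 (mult 2), 10/3 (mult 3)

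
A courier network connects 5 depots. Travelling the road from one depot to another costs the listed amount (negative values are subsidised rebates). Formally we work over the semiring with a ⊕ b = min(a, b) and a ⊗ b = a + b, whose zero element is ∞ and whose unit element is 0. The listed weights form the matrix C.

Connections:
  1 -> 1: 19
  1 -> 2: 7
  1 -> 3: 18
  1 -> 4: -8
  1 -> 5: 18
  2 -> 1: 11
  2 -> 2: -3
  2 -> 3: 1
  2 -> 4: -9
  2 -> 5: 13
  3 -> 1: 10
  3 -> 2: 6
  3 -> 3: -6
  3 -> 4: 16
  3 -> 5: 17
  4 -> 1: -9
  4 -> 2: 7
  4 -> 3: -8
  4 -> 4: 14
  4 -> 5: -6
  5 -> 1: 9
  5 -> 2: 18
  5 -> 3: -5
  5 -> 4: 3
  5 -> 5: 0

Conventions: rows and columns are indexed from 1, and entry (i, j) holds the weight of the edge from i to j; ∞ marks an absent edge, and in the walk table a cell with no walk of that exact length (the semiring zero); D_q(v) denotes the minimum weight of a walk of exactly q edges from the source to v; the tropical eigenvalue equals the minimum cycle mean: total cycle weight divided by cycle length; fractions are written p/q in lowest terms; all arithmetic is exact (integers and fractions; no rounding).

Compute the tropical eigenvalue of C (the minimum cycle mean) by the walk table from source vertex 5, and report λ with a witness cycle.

q=0: [∞, ∞, ∞, ∞, 0]
q=1: [9, 18, -5, 3, 0]
q=2: [-6, 1, -11, 1, -3]
q=3: [-8, -5, -17, -14, -5]
q=4: [-23, -11, -23, -16, -20]
q=5: [-25, -17, -29, -31, -22]
Optimal cycle mean attained by: cycle 1->4->1, total (-8) + (-9), length 2.
Answer: λ = -17/2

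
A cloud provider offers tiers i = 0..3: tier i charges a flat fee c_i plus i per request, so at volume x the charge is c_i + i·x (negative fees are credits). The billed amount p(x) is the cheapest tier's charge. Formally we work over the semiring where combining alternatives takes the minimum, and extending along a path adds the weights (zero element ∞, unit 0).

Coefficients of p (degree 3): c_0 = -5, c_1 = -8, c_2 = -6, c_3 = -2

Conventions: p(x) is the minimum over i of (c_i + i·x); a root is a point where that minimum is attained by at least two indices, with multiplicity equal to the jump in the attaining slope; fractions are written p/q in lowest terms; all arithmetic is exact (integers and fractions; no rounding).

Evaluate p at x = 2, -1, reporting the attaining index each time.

p(2) = min(-5+0·2=-5, -8+1·2=-6, -6+2·2=-2, -2+3·2=4) = -6 (attained by i=1)
p(-1) = min(-5+0·(-1)=-5, -8+1·(-1)=-9, -6+2·(-1)=-8, -2+3·(-1)=-5) = -9 (attained by i=1)
Answer: p(2) = -6; p(-1) = -9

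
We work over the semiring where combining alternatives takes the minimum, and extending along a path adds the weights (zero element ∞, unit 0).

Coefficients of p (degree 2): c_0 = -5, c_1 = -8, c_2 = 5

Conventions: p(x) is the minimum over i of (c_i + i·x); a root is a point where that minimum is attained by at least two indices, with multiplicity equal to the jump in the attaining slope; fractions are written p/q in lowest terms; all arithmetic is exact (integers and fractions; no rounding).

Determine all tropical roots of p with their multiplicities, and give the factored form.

hull edge (i=0, c=-5) to (i=1, c=-8): slope -3, span 1
hull edge (i=1, c=-8) to (i=2, c=5): slope 13, span 1
Factored form: p(x) = 5 ⊗ (x ⊕ (-13)) ⊗ (x ⊕ 3)
Answer: roots = -13 (mult 1), 3 (mult 1)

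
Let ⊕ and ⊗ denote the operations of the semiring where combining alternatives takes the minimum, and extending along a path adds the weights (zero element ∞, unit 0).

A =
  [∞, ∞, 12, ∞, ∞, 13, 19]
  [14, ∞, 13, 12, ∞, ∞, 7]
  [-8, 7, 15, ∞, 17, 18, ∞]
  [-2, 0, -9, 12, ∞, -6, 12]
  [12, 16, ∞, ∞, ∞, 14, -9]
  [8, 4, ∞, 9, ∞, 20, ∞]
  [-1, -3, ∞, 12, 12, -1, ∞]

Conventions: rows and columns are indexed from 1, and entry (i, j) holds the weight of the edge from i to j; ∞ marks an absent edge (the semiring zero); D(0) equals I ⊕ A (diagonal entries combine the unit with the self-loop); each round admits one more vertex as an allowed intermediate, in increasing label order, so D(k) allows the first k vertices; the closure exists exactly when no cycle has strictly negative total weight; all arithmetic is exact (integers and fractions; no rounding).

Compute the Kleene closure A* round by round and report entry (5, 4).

D(0):
  [0, ∞, 12, ∞, ∞, 13, 19]
  [14, 0, 13, 12, ∞, ∞, 7]
  [-8, 7, 0, ∞, 17, 18, ∞]
  [-2, 0, -9, 0, ∞, -6, 12]
  [12, 16, ∞, ∞, 0, 14, -9]
  [8, 4, ∞, 9, ∞, 0, ∞]
  [-1, -3, ∞, 12, 12, -1, 0]
D(1):
  [0, ∞, 12, ∞, ∞, 13, 19]
  [14, 0, 13, 12, ∞, 27, 7]
  [-8, 7, 0, ∞, 17, 5, 11]
  [-2, 0, -9, 0, ∞, -6, 12]
  [12, 16, 24, ∞, 0, 14, -9]
  [8, 4, 20, 9, ∞, 0, 27]
  [-1, -3, 11, 12, 12, -1, 0]
D(2):
  [0, ∞, 12, ∞, ∞, 13, 19]
  [14, 0, 13, 12, ∞, 27, 7]
  [-8, 7, 0, 19, 17, 5, 11]
  [-2, 0, -9, 0, ∞, -6, 7]
  [12, 16, 24, 28, 0, 14, -9]
  [8, 4, 17, 9, ∞, 0, 11]
  [-1, -3, 10, 9, 12, -1, 0]
D(3):
  [0, 19, 12, 31, 29, 13, 19]
  [5, 0, 13, 12, 30, 18, 7]
  [-8, 7, 0, 19, 17, 5, 11]
  [-17, -2, -9, 0, 8, -6, 2]
  [12, 16, 24, 28, 0, 14, -9]
  [8, 4, 17, 9, 34, 0, 11]
  [-1, -3, 10, 9, 12, -1, 0]
D(4):
  [0, 19, 12, 31, 29, 13, 19]
  [-5, 0, 3, 12, 20, 6, 7]
  [-8, 7, 0, 19, 17, 5, 11]
  [-17, -2, -9, 0, 8, -6, 2]
  [11, 16, 19, 28, 0, 14, -9]
  [-8, 4, 0, 9, 17, 0, 11]
  [-8, -3, 0, 9, 12, -1, 0]
D(5):
  [0, 19, 12, 31, 29, 13, 19]
  [-5, 0, 3, 12, 20, 6, 7]
  [-8, 7, 0, 19, 17, 5, 8]
  [-17, -2, -9, 0, 8, -6, -1]
  [11, 16, 19, 28, 0, 14, -9]
  [-8, 4, 0, 9, 17, 0, 8]
  [-8, -3, 0, 9, 12, -1, 0]
D(6):
  [0, 17, 12, 22, 29, 13, 19]
  [-5, 0, 3, 12, 20, 6, 7]
  [-8, 7, 0, 14, 17, 5, 8]
  [-17, -2, -9, 0, 8, -6, -1]
  [6, 16, 14, 23, 0, 14, -9]
  [-8, 4, 0, 9, 17, 0, 8]
  [-9, -3, -1, 8, 12, -1, 0]
D(7):
  [0, 16, 12, 22, 29, 13, 19]
  [-5, 0, 3, 12, 19, 6, 7]
  [-8, 5, 0, 14, 17, 5, 8]
  [-17, -4, -9, 0, 8, -6, -1]
  [-18, -12, -10, -1, 0, -10, -9]
  [-8, 4, 0, 9, 17, 0, 8]
  [-9, -3, -1, 8, 12, -1, 0]
Answer: A*[5][4] = -1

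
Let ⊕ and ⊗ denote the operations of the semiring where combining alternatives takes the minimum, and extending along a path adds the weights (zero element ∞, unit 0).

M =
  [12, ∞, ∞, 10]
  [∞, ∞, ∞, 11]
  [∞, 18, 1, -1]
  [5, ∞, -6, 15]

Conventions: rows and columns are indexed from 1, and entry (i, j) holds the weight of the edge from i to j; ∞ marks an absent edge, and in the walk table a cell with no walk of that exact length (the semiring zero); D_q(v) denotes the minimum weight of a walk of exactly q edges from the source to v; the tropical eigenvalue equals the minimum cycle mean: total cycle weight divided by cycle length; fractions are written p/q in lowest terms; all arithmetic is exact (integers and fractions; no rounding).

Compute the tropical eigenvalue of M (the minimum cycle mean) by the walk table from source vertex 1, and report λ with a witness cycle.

q=0: [0, ∞, ∞, ∞]
q=1: [12, ∞, ∞, 10]
q=2: [15, ∞, 4, 22]
q=3: [27, 22, 5, 3]
q=4: [8, 23, -3, 4]
Optimal cycle mean attained by: cycle 3->4->3, total (-1) + (-6), length 2.
Answer: λ = -7/2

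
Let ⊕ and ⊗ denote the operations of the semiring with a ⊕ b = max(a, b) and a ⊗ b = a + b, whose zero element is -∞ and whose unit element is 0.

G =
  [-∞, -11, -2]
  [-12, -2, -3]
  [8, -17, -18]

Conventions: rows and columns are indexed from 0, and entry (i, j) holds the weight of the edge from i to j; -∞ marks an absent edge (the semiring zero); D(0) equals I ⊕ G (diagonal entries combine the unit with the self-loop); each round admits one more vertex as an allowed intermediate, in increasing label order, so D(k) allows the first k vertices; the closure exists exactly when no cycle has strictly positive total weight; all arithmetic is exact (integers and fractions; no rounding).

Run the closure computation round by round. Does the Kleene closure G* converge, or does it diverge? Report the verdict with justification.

D(0):
  [0, -11, -2]
  [-12, 0, -3]
  [8, -17, 0]
Detection: at round 1, diagonal entry (2, 2) turns strictly positive.
Key observation: the cycle 2->0->2 has total weight 8 + (-2), which is strictly positive.
Answer: DIVERGES — positive cycle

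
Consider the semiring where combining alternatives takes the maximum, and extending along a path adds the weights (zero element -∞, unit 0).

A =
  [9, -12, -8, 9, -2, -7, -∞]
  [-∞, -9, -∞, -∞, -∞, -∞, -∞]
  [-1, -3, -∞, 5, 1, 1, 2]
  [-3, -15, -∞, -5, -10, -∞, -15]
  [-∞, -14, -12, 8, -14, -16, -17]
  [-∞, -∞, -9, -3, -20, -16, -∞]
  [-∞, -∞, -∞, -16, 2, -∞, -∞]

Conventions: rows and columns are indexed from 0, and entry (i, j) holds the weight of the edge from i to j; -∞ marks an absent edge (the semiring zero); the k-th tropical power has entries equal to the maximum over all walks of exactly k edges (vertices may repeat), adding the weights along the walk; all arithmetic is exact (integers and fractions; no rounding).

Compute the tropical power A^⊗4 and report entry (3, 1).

A^⊗2:
  [18, -3, 1, 18, 7, 2, -6]
  [-∞, -18, -∞, -∞, -∞, -∞, -∞]
  [8, -10, -8, 9, 4, -8, -10]
  [6, -15, -11, 6, -5, -10, -20]
  [5, -7, -25, 3, -2, -11, -7]
  [-6, -12, -25, -4, -8, -8, -7]
  [-19, -12, -10, 10, -12, -14, -15]
A^⊗3:
  [27, 6, 10, 27, 16, 11, 3]
  [-∞, -27, -∞, -∞, -∞, -∞, -∞]
  [17, -4, 0, 17, 6, 1, -6]
  [15, -6, -2, 15, 4, -1, -9]
  [14, -7, -3, 14, 3, -2, -12]
  [3, -18, -14, 3, -5, -13, -19]
  [7, -5, -23, 5, 0, -9, -5]
A^⊗4:
  [36, 15, 19, 36, 25, 20, 12]
  [-∞, -36, -∞, -∞, -∞, -∞, -∞]
  [26, 5, 9, 26, 15, 10, 2]
  [24, 3, 7, 24, 13, 8, 0]
  [23, 2, 6, 23, 12, 7, -1]
  [12, -9, -5, 12, 1, -4, -12]
  [16, -5, -1, 16, 5, 0, -10]
Key observation: the optimum is the walk 3->0->0->0->1, with weight (-3) + 9 + 9 + (-12) = 3.
Optimal value attained by: walk 3->0->0->0->1.
Answer: (A^⊗4)[3][1] = 3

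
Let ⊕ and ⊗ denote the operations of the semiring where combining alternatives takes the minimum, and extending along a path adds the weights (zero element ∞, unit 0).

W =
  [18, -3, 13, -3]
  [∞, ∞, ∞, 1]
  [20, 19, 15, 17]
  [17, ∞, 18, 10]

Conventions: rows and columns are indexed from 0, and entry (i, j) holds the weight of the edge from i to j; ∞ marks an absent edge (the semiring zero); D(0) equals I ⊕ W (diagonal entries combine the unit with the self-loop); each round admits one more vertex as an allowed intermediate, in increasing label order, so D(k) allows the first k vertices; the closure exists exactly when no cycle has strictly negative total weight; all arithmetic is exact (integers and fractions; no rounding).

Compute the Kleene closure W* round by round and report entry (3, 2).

D(0):
  [0, -3, 13, -3]
  [∞, 0, ∞, 1]
  [20, 19, 0, 17]
  [17, ∞, 18, 0]
D(1):
  [0, -3, 13, -3]
  [∞, 0, ∞, 1]
  [20, 17, 0, 17]
  [17, 14, 18, 0]
D(2):
  [0, -3, 13, -3]
  [∞, 0, ∞, 1]
  [20, 17, 0, 17]
  [17, 14, 18, 0]
D(3):
  [0, -3, 13, -3]
  [∞, 0, ∞, 1]
  [20, 17, 0, 17]
  [17, 14, 18, 0]
D(4):
  [0, -3, 13, -3]
  [18, 0, 19, 1]
  [20, 17, 0, 17]
  [17, 14, 18, 0]
Answer: W*[3][2] = 18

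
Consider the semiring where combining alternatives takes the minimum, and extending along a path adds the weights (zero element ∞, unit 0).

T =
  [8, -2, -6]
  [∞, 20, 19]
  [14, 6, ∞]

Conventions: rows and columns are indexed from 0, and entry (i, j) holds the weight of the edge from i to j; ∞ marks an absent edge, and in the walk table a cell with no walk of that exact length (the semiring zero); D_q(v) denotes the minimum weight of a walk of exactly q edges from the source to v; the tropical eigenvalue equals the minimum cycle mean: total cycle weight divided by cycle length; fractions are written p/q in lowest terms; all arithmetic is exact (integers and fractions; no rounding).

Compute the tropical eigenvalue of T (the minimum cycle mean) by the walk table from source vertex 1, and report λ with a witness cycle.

q=0: [∞, 0, ∞]
q=1: [∞, 20, 19]
q=2: [33, 25, 39]
q=3: [41, 31, 27]
Optimal cycle mean attained by: cycle 0->2->0, total (-6) + 14, length 2.
Answer: λ = 4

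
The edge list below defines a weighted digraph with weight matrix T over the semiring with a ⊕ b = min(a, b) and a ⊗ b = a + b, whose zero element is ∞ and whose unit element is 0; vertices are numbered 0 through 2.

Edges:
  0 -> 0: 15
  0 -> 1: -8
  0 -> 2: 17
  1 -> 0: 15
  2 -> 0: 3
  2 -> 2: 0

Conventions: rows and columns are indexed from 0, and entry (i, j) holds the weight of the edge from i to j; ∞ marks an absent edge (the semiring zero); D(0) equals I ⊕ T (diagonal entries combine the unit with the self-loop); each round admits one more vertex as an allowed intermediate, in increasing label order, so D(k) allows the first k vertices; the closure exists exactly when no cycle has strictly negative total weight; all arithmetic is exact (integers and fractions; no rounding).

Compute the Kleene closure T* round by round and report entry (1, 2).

D(0):
  [0, -8, 17]
  [15, 0, ∞]
  [3, ∞, 0]
D(1):
  [0, -8, 17]
  [15, 0, 32]
  [3, -5, 0]
D(2):
  [0, -8, 17]
  [15, 0, 32]
  [3, -5, 0]
D(3):
  [0, -8, 17]
  [15, 0, 32]
  [3, -5, 0]
Answer: T*[1][2] = 32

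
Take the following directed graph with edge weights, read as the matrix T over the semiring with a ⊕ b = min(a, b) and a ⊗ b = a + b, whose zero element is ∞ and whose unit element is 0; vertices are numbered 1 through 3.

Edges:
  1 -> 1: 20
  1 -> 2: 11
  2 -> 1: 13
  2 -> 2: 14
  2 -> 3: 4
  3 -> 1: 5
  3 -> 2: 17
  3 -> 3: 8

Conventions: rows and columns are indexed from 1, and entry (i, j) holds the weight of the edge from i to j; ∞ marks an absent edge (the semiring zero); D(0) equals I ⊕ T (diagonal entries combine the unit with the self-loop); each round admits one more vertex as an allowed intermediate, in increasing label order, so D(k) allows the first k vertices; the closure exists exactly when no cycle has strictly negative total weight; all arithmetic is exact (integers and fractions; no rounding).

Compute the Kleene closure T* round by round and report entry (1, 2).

D(0):
  [0, 11, ∞]
  [13, 0, 4]
  [5, 17, 0]
D(1):
  [0, 11, ∞]
  [13, 0, 4]
  [5, 16, 0]
D(2):
  [0, 11, 15]
  [13, 0, 4]
  [5, 16, 0]
D(3):
  [0, 11, 15]
  [9, 0, 4]
  [5, 16, 0]
Answer: T*[1][2] = 11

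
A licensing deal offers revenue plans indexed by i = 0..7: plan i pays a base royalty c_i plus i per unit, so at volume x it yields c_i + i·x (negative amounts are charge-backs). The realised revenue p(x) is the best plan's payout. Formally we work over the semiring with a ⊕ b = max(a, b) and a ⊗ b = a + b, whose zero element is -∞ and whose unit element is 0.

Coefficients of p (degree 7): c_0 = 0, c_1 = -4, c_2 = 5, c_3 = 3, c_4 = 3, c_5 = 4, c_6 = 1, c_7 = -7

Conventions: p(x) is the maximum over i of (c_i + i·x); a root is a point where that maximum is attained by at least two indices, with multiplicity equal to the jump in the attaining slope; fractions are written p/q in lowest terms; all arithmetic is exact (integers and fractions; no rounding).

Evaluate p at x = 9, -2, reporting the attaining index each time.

p(9) = max(0+0·9=0, -4+1·9=5, 5+2·9=23, 3+3·9=30, 3+4·9=39, 4+5·9=49, 1+6·9=55, -7+7·9=56) = 56 (attained by i=7)
p(-2) = max(0+0·(-2)=0, -4+1·(-2)=-6, 5+2·(-2)=1, 3+3·(-2)=-3, 3+4·(-2)=-5, 4+5·(-2)=-6, 1+6·(-2)=-11, -7+7·(-2)=-21) = 1 (attained by i=2)
Answer: p(9) = 56; p(-2) = 1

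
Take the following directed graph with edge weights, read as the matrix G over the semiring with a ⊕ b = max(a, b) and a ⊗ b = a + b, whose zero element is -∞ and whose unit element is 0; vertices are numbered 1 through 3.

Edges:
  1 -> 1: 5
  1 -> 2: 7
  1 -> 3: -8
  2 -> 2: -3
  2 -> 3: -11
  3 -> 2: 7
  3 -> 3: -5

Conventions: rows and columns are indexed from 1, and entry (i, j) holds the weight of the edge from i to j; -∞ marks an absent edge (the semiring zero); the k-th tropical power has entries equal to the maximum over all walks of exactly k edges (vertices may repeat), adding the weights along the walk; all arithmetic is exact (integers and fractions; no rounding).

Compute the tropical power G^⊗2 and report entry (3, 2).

G^⊗2:
  [10, 12, -3]
  [-∞, -4, -14]
  [-∞, 4, -4]
Key observation: the optimum is the walk 3->2->2, with weight 7 + (-3) = 4.
Optimal value attained by: walk 3->2->2.
Answer: (G^⊗2)[3][2] = 4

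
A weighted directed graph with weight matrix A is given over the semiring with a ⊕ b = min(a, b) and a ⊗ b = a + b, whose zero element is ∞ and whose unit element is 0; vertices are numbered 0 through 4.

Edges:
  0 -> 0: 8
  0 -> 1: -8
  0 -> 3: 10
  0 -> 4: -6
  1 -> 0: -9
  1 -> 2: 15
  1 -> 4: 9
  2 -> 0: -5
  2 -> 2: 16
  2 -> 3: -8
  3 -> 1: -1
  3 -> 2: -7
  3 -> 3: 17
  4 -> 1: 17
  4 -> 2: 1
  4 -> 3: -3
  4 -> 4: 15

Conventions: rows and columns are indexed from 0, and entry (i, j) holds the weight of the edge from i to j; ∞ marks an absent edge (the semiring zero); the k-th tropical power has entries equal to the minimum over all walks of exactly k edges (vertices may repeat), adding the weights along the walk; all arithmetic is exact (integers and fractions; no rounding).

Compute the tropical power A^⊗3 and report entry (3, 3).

A^⊗2:
  [-17, 0, -5, -9, 1]
  [-1, -17, 10, 1, -15]
  [3, -13, -15, 5, -11]
  [-12, 16, 9, -15, 8]
  [-4, -4, -10, -7, 26]
A^⊗3:
  [-10, -25, -16, -13, -23]
  [-26, -9, -14, -18, -8]
  [-22, -5, -10, -23, -4]
  [-4, -20, -22, -2, -18]
  [-15, -12, -14, -18, -10]
Key observation: the optimum is the walk 3->2->0->3, with weight (-7) + (-5) + 10 = -2.
Optimal value attained by: walk 3->2->0->3.
Answer: (A^⊗3)[3][3] = -2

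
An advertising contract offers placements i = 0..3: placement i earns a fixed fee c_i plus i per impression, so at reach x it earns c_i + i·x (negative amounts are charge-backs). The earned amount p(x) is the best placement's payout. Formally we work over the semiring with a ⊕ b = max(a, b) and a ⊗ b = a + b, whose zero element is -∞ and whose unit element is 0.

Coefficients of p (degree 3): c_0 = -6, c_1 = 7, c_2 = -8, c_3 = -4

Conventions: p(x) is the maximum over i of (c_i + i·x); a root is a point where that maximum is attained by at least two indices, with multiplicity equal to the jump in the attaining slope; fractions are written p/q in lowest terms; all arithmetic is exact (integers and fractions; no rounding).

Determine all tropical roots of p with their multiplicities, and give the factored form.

hull edge (i=0, c=-6) to (i=1, c=7): slope 13, span 1
hull edge (i=1, c=7) to (i=3, c=-4): slope -11/2, span 2
Factored form: p(x) = -4 ⊗ (x ⊕ (-13)) ⊗ (x ⊕ 11/2) ⊗ (x ⊕ 11/2)
Answer: roots = -13 (mult 1), 11/2 (mult 2)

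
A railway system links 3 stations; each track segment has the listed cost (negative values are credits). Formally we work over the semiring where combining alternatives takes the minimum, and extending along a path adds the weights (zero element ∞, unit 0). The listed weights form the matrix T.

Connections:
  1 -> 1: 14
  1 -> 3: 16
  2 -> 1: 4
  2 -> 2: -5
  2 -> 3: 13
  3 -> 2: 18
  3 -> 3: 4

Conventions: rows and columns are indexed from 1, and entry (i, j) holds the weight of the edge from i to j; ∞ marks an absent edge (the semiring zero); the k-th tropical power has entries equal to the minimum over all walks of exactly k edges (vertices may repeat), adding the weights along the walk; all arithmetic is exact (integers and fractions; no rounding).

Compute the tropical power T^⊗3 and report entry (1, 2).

T^⊗2:
  [28, 34, 20]
  [-1, -10, 8]
  [22, 13, 8]
T^⊗3:
  [38, 29, 24]
  [-6, -15, 3]
  [17, 8, 12]
Key observation: the optimum is the walk 1->3->2->2, with weight 16 + 18 + (-5) = 29.
Optimal value attained by: walk 1->3->2->2.
Answer: (T^⊗3)[1][2] = 29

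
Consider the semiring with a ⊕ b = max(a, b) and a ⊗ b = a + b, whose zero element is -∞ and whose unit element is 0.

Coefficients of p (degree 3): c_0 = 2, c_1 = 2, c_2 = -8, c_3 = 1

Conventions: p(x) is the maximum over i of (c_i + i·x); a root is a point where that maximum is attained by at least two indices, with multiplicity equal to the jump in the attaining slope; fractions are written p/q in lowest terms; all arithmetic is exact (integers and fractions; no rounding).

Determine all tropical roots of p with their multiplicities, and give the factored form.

hull edge (i=0, c=2) to (i=1, c=2): slope 0, span 1
hull edge (i=1, c=2) to (i=3, c=1): slope -1/2, span 2
Factored form: p(x) = 1 ⊗ (x ⊕ 0) ⊗ (x ⊕ 1/2) ⊗ (x ⊕ 1/2)
Answer: roots = 0 (mult 1), 1/2 (mult 2)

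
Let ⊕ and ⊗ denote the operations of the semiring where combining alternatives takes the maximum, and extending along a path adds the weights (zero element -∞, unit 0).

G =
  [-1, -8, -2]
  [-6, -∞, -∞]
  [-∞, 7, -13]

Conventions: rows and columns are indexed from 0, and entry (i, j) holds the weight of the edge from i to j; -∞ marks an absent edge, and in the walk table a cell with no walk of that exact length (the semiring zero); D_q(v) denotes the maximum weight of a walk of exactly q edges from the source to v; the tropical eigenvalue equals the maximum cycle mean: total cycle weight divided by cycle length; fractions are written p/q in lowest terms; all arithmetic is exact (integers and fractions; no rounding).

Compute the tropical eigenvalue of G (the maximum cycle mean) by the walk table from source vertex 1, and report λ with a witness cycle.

q=0: [-∞, 0, -∞]
q=1: [-6, -∞, -∞]
q=2: [-7, -14, -8]
q=3: [-8, -1, -9]
Optimal cycle mean attained by: cycle 0->2->1->0, total (-2) + 7 + (-6), length 3.
Answer: λ = -1/3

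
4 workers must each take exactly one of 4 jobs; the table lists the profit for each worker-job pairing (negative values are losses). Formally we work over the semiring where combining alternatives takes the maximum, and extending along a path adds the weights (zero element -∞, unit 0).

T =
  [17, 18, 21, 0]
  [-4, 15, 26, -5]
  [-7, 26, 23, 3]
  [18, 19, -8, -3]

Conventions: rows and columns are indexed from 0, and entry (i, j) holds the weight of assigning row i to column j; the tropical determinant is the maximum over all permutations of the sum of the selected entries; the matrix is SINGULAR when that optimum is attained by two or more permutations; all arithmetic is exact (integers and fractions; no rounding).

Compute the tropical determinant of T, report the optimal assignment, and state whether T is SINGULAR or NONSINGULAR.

σ = (0, 1, 2, 3): 17 + 15 + 23 + (-3) = 52
σ = (0, 1, 3, 2): 17 + 15 + 3 + (-8) = 27
σ = (0, 2, 1, 3): 17 + 26 + 26 + (-3) = 66
σ = (0, 2, 3, 1): 17 + 26 + 3 + 19 = 65
σ = (0, 3, 1, 2): 17 + (-5) + 26 + (-8) = 30
σ = (0, 3, 2, 1): 17 + (-5) + 23 + 19 = 54
σ = (1, 0, 2, 3): 18 + (-4) + 23 + (-3) = 34
σ = (1, 0, 3, 2): 18 + (-4) + 3 + (-8) = 9
σ = (1, 2, 0, 3): 18 + 26 + (-7) + (-3) = 34
σ = (1, 2, 3, 0): 18 + 26 + 3 + 18 = 65
σ = (1, 3, 0, 2): 18 + (-5) + (-7) + (-8) = -2
σ = (1, 3, 2, 0): 18 + (-5) + 23 + 18 = 54
σ = (2, 0, 1, 3): 21 + (-4) + 26 + (-3) = 40
σ = (2, 0, 3, 1): 21 + (-4) + 3 + 19 = 39
σ = (2, 1, 0, 3): 21 + 15 + (-7) + (-3) = 26
σ = (2, 1, 3, 0): 21 + 15 + 3 + 18 = 57
σ = (2, 3, 0, 1): 21 + (-5) + (-7) + 19 = 28
σ = (2, 3, 1, 0): 21 + (-5) + 26 + 18 = 60
σ = (3, 0, 1, 2): 0 + (-4) + 26 + (-8) = 14
σ = (3, 0, 2, 1): 0 + (-4) + 23 + 19 = 38
σ = (3, 1, 0, 2): 0 + 15 + (-7) + (-8) = 0
σ = (3, 1, 2, 0): 0 + 15 + 23 + 18 = 56
σ = (3, 2, 0, 1): 0 + 26 + (-7) + 19 = 38
σ = (3, 2, 1, 0): 0 + 26 + 26 + 18 = 70
Optimal value attained by: σ = (3, 2, 1, 0).
Answer: det⊕(T) = 70; verdict: NONSINGULAR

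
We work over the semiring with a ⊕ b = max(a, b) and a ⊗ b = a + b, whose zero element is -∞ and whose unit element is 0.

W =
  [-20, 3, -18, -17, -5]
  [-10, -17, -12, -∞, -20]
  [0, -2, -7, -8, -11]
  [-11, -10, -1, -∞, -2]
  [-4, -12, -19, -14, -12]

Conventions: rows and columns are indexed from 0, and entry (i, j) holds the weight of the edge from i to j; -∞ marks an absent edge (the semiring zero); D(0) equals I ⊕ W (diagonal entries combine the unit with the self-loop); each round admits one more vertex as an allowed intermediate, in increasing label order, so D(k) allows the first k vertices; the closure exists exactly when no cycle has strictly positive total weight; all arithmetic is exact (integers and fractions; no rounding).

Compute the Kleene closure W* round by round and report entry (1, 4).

D(0):
  [0, 3, -18, -17, -5]
  [-10, 0, -12, -∞, -20]
  [0, -2, 0, -8, -11]
  [-11, -10, -1, 0, -2]
  [-4, -12, -19, -14, 0]
D(1):
  [0, 3, -18, -17, -5]
  [-10, 0, -12, -27, -15]
  [0, 3, 0, -8, -5]
  [-11, -8, -1, 0, -2]
  [-4, -1, -19, -14, 0]
D(2):
  [0, 3, -9, -17, -5]
  [-10, 0, -12, -27, -15]
  [0, 3, 0, -8, -5]
  [-11, -8, -1, 0, -2]
  [-4, -1, -13, -14, 0]
D(3):
  [0, 3, -9, -17, -5]
  [-10, 0, -12, -20, -15]
  [0, 3, 0, -8, -5]
  [-1, 2, -1, 0, -2]
  [-4, -1, -13, -14, 0]
D(4):
  [0, 3, -9, -17, -5]
  [-10, 0, -12, -20, -15]
  [0, 3, 0, -8, -5]
  [-1, 2, -1, 0, -2]
  [-4, -1, -13, -14, 0]
D(5):
  [0, 3, -9, -17, -5]
  [-10, 0, -12, -20, -15]
  [0, 3, 0, -8, -5]
  [-1, 2, -1, 0, -2]
  [-4, -1, -13, -14, 0]
Answer: W*[1][4] = -15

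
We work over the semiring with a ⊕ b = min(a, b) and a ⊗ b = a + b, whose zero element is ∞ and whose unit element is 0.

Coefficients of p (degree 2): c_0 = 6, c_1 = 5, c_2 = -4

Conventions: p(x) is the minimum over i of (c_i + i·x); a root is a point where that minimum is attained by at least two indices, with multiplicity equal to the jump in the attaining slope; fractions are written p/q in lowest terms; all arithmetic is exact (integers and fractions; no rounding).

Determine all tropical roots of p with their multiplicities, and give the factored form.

hull edge (i=0, c=6) to (i=2, c=-4): slope -5, span 2
Factored form: p(x) = -4 ⊗ (x ⊕ 5) ⊗ (x ⊕ 5)
Answer: roots = 5 (mult 2)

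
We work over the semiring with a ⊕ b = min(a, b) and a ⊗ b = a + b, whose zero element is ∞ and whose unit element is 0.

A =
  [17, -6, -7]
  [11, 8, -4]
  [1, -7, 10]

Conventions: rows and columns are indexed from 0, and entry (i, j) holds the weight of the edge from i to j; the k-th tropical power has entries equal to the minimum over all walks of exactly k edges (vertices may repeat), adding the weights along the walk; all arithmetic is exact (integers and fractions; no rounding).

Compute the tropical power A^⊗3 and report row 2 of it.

A^⊗2:
  [-6, -14, -10]
  [-3, -11, 4]
  [4, -5, -11]
A^⊗3:
  [-9, -17, -18]
  [0, -9, -15]
  [-10, -18, -9]
Answer: row 2 of A^⊗3 = [-10, -18, -9]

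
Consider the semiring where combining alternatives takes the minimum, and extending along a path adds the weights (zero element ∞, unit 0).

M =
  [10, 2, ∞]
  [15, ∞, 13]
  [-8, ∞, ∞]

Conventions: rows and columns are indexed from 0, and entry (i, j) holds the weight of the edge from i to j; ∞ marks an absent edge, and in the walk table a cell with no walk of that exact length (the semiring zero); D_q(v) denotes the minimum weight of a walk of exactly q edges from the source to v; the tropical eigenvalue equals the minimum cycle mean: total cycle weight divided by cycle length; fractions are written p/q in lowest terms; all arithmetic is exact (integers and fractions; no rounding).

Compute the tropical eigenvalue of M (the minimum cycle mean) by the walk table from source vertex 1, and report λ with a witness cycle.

q=0: [∞, 0, ∞]
q=1: [15, ∞, 13]
q=2: [5, 17, ∞]
q=3: [15, 7, 30]
Optimal cycle mean attained by: cycle 0->1->2->0, total 2 + 13 + (-8), length 3.
Answer: λ = 7/3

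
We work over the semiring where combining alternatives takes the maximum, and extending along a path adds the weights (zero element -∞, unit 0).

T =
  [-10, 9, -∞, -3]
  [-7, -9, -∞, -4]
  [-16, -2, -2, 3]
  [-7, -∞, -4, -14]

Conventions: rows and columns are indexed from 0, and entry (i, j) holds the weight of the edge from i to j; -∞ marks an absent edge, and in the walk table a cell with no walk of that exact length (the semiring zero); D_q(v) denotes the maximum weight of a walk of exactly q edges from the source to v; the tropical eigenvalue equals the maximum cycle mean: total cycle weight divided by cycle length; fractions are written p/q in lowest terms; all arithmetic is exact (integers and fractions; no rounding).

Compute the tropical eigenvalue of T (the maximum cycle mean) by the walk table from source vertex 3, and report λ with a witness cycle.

q=0: [-∞, -∞, -∞, 0]
q=1: [-7, -∞, -4, -14]
q=2: [-17, 2, -6, -1]
q=3: [-5, -7, -5, -2]
q=4: [-9, 4, -6, -2]
Optimal cycle mean attained by: cycle 0->1->0, total 9 + (-7), length 2.
Answer: λ = 1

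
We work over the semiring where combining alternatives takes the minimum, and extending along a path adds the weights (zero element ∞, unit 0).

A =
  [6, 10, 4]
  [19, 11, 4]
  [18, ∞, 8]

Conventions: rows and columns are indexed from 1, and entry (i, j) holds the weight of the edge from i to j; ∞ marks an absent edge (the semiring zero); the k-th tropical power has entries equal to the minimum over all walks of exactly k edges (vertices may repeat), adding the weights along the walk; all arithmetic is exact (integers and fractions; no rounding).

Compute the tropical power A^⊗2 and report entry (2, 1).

A^⊗2:
  [12, 16, 10]
  [22, 22, 12]
  [24, 28, 16]
Key observation: the optimum is the walk 2->3->1, with weight 4 + 18 = 22.
Optimal value attained by: walk 2->3->1.
Answer: (A^⊗2)[2][1] = 22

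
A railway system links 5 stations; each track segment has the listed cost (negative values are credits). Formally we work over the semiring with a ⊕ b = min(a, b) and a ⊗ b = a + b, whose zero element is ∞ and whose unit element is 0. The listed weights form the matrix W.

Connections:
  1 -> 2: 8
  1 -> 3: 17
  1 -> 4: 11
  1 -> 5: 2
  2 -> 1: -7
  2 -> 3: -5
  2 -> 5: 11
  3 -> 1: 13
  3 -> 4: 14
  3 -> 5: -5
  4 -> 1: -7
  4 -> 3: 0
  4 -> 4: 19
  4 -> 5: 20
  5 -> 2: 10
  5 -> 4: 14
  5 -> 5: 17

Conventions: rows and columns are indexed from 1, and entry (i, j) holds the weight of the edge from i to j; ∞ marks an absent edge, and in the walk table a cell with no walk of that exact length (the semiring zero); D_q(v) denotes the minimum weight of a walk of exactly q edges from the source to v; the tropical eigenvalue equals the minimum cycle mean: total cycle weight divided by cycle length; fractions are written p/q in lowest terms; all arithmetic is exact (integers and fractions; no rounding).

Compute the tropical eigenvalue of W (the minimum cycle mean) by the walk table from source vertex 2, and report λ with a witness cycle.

q=0: [∞, 0, ∞, ∞, ∞]
q=1: [-7, ∞, -5, ∞, 11]
q=2: [8, 1, 10, 4, -10]
q=3: [-6, 0, -4, 4, 5]
q=4: [-7, 2, -5, 5, -9]
q=5: [-5, 1, -3, 4, -10]
Optimal cycle mean attained by: cycle 2->3->5->2, total (-5) + (-5) + 10, length 3.
Answer: λ = 0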